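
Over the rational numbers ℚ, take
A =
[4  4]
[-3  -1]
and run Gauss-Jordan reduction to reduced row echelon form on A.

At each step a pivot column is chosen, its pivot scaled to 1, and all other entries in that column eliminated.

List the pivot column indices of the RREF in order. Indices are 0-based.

pivot columns: 0, 1

pivot(0,0)=4: scale R0 → (1, 1)
  clear (1,0): R1 −= (-3)R0 → (0, 2)
pivot(1,1)=2: scale R1 → (0, 1)
  clear (0,1): R0 −= (1)R1 → (1, 0)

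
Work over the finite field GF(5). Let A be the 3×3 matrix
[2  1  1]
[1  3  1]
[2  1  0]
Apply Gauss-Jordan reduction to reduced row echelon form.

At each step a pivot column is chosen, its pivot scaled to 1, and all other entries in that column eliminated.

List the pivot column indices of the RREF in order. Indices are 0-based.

[1] R0 /= 2  ⇒  (1, 3, 3)
     R1 -= 1·R0  ⇒  (0, 0, 3)
     R2 -= 2·R0  ⇒  (0, 0, 4)
column 1 empty below row 1
[2] R1 /= 3  ⇒  (0, 0, 1)
     R0 -= 3·R1  ⇒  (1, 3, 0)
     R2 -= 4·R1  ⇒  (0, 0, 0)

pivot columns: 0, 2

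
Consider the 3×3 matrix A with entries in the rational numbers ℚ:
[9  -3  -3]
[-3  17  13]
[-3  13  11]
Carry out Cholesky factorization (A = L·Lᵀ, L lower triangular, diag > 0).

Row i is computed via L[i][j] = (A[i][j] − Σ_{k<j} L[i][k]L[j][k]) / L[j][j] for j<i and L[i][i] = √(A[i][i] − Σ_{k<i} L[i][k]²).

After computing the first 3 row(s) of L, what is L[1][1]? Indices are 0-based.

L[1][1] = 4

Step 1: L[0][0] = √(9) = 3.
  L[1][0] = (-3) / L[0][0] = -1.
Step 2: L[1][1] = √(16) = 4.
  L[2][0] = (-3) / L[0][0] = -1.
  L[2][1] = (12) / L[1][1] = 3.
Step 3: L[2][2] = √(1) = 1.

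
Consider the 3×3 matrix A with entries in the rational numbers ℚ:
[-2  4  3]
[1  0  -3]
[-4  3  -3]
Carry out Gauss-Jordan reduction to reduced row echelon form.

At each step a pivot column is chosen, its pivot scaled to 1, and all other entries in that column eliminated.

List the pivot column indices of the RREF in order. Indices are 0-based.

pivot(0,0)=-2: scale R0 → (1, -2, -3/2)
  clear (1,0): R1 −= (1)R0 → (0, 2, -3/2)
  clear (2,0): R2 −= (-4)R0 → (0, -5, -9)
pivot(1,1)=2: scale R1 → (0, 1, -3/4)
  clear (0,1): R0 −= (-2)R1 → (1, 0, -3)
  clear (2,1): R2 −= (-5)R1 → (0, 0, -51/4)
pivot(2,2)=-51/4: scale R2 → (0, 0, 1)
  clear (0,2): R0 −= (-3)R2 → (1, 0, 0)
  clear (1,2): R1 −= (-3/4)R2 → (0, 1, 0)

pivot columns: 0, 1, 2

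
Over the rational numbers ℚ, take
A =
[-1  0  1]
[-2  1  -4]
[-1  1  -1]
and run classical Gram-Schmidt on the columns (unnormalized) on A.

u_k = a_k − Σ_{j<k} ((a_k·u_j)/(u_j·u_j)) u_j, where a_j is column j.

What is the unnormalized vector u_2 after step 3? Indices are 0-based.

Step 1: u_0 = a_0 = (-1, -2, -1).
Step 2: u_1 = a_1 − (-1/2)·u_0 = (-1/2, 0, 1/2).
Step 3: u_2 = a_2 − (4/3)·u_0 − (-2)·u_1 = (4/3, -4/3, 4/3).

u_2 = (4/3, -4/3, 4/3)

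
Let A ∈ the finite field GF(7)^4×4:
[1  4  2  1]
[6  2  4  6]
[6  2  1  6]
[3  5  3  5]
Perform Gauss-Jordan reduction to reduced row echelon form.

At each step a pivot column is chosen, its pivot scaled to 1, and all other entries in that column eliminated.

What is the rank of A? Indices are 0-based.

[1] R0 /= 1  ⇒  (1, 4, 2, 1)
     R1 -= 6·R0  ⇒  (0, 6, 6, 0)
     R2 -= 6·R0  ⇒  (0, 6, 3, 0)
     R3 -= 3·R0  ⇒  (0, 0, 4, 2)
[2] R1 /= 6  ⇒  (0, 1, 1, 0)
     R0 -= 4·R1  ⇒  (1, 0, 5, 1)
     R2 -= 6·R1  ⇒  (0, 0, 4, 0)
[3] R2 /= 4  ⇒  (0, 0, 1, 0)
     R0 -= 5·R2  ⇒  (1, 0, 0, 1)
     R1 -= 1·R2  ⇒  (0, 1, 0, 0)
     R3 -= 4·R2  ⇒  (0, 0, 0, 2)
[4] R3 /= 2  ⇒  (0, 0, 0, 1)
     R0 -= 1·R3  ⇒  (1, 0, 0, 0)

rank = 4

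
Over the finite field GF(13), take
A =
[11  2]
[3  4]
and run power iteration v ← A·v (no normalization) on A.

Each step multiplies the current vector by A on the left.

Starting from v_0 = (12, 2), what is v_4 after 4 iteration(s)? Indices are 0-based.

v_4 = (2, 5)

v_0 = (12, 2).
v_1 = A·v_0 = (6, 5).
v_2 = A·v_1 = (11, 12).
v_3 = A·v_2 = (2, 3).
v_4 = A·v_3 = (2, 5).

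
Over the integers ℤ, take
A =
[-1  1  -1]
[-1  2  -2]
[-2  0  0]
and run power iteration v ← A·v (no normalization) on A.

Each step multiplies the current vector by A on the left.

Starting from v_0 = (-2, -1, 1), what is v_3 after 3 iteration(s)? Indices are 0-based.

v_3 = (-6, -18, 12)

v_0 = (-2, -1, 1).
v_1 = A·v_0 = (0, -2, 4).
v_2 = A·v_1 = (-6, -12, 0).
v_3 = A·v_2 = (-6, -18, 12).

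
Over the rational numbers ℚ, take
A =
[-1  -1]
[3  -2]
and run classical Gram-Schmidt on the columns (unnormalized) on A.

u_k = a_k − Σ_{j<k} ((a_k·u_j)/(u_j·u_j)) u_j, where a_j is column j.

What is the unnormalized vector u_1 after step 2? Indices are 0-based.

u_1 = (-3/2, -1/2)

Step 1: u_0 = a_0 = (-1, 3).
Step 2: u_1 = a_1 − (-1/2)·u_0 = (-3/2, -1/2).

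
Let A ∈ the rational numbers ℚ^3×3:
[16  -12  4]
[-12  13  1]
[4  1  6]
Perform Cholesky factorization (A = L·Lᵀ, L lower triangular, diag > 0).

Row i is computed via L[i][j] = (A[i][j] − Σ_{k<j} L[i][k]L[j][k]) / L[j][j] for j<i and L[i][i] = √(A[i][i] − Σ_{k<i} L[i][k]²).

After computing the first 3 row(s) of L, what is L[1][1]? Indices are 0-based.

L[1][1] = 2

Step 1: L[0][0] = √(16) = 4.
  L[1][0] = (-12) / L[0][0] = -3.
Step 2: L[1][1] = √(4) = 2.
  L[2][0] = (4) / L[0][0] = 1.
  L[2][1] = (4) / L[1][1] = 2.
Step 3: L[2][2] = √(1) = 1.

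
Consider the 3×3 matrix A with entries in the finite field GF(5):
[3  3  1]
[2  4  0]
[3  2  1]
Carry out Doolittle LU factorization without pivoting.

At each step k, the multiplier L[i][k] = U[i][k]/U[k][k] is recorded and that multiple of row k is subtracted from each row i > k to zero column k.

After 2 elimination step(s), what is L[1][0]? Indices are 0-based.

[col 0] pivot 3
  R1 -= 4*R0 → (0, 2, 1)  (L[1][0] := 4)
  R2 -= 1*R0 → (0, 4, 0)  (L[2][0] := 1)
[col 1] pivot 2
  R2 -= 2*R1 → (0, 0, 3)  (L[2][1] := 2)

L[1][0] = 4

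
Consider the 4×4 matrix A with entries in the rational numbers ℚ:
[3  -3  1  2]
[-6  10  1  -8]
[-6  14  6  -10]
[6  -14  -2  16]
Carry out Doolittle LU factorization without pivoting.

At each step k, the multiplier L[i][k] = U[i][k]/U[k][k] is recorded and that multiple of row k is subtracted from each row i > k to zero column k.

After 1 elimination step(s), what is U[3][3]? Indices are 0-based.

U[3][3] = 12

[col 0] pivot 3
  R1 -= -2*R0 → (0, 4, 3, -4)  (L[1][0] := -2)
  R2 -= -2*R0 → (0, 8, 8, -6)  (L[2][0] := -2)
  R3 -= 2*R0 → (0, -8, -4, 12)  (L[3][0] := 2)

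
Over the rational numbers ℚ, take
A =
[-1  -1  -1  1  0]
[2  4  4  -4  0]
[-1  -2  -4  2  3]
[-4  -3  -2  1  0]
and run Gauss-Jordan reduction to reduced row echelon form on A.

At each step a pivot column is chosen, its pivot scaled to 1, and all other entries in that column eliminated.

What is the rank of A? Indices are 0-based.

rank = 4

step 1: normalize row 0 (÷-1) = (1, 1, 1, -1, 0)
  row 1: subtract 2×row0 = (0, 2, 2, -2, 0)
  row 2: subtract -1×row0 = (0, -1, -3, 1, 3)
  row 3: subtract -4×row0 = (0, 1, 2, -3, 0)
step 2: normalize row 1 (÷2) = (0, 1, 1, -1, 0)
  row 0: subtract 1×row1 = (1, 0, 0, 0, 0)
  row 2: subtract -1×row1 = (0, 0, -2, 0, 3)
  row 3: subtract 1×row1 = (0, 0, 1, -2, 0)
step 3: normalize row 2 (÷-2) = (0, 0, 1, 0, -3/2)
  row 1: subtract 1×row2 = (0, 1, 0, -1, 3/2)
  row 3: subtract 1×row2 = (0, 0, 0, -2, 3/2)
step 4: normalize row 3 (÷-2) = (0, 0, 0, 1, -3/4)
  row 1: subtract -1×row3 = (0, 1, 0, 0, 3/4)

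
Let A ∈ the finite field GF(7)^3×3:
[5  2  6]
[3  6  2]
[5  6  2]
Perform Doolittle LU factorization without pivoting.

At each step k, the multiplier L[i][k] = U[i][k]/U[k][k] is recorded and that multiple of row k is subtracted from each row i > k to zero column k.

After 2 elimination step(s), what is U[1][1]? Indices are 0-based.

Step 1: pivot at (0,0) is 5.
  row1 ← row1 − (2)·row0  ⇒  L[1][0]=2, U row1=(0, 2, 4)
  row2 ← row2 − (1)·row0  ⇒  L[2][0]=1, U row2=(0, 4, 3)
Step 2: pivot at (1,1) is 2.
  row2 ← row2 − (2)·row1  ⇒  L[2][1]=2, U row2=(0, 0, 2)

U[1][1] = 2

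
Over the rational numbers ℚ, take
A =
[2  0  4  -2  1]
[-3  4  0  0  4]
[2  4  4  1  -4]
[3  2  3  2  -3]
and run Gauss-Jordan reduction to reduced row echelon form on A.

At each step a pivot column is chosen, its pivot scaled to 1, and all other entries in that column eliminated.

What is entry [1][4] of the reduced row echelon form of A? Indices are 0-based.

pivot(0,0)=2: scale R0 → (1, 0, 2, -1, 1/2)
  clear (1,0): R1 −= (-3)R0 → (0, 4, 6, -3, 11/2)
  clear (2,0): R2 −= (2)R0 → (0, 4, 0, 3, -5)
  clear (3,0): R3 −= (3)R0 → (0, 2, -3, 5, -9/2)
pivot(1,1)=4: scale R1 → (0, 1, 3/2, -3/4, 11/8)
  clear (2,1): R2 −= (4)R1 → (0, 0, -6, 6, -21/2)
  clear (3,1): R3 −= (2)R1 → (0, 0, -6, 13/2, -29/4)
pivot(2,2)=-6: scale R2 → (0, 0, 1, -1, 7/4)
  clear (0,2): R0 −= (2)R2 → (1, 0, 0, 1, -3)
  clear (1,2): R1 −= (3/2)R2 → (0, 1, 0, 3/4, -5/4)
  clear (3,2): R3 −= (-6)R2 → (0, 0, 0, 1/2, 13/4)
pivot(3,3)=1/2: scale R3 → (0, 0, 0, 1, 13/2)
  clear (0,3): R0 −= (1)R3 → (1, 0, 0, 0, -19/2)
  clear (1,3): R1 −= (3/4)R3 → (0, 1, 0, 0, -49/8)
  clear (2,3): R2 −= (-1)R3 → (0, 0, 1, 0, 33/4)

M[1][4] = -49/8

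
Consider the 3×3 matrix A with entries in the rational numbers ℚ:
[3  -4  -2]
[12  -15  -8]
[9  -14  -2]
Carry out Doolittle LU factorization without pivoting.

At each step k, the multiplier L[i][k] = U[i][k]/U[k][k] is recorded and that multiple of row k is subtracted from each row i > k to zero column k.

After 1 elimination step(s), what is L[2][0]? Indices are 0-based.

k=0: U[0][0]=3
  eliminate (1,0): mult=4, new row 1: (0, 1, 0); set L[1][0]=4
  eliminate (2,0): mult=3, new row 2: (0, -2, 4); set L[2][0]=3

L[2][0] = 3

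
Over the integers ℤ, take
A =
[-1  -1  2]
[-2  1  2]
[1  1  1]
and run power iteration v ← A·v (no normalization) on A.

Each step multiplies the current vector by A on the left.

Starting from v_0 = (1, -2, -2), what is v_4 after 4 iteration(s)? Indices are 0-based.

v_0 = (1, -2, -2).
v_1 = A·v_0 = (-3, -8, -3).
v_2 = A·v_1 = (5, -8, -14).
v_3 = A·v_2 = (-25, -46, -17).
v_4 = A·v_3 = (37, -30, -88).

v_4 = (37, -30, -88)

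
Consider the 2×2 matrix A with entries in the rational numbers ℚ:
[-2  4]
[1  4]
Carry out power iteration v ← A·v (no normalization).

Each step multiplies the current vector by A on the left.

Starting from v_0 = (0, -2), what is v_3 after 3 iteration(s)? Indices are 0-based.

v_3 = (-128, -176)

v_0 = (0, -2).
v_1 = A·v_0 = (-8, -8).
v_2 = A·v_1 = (-16, -40).
v_3 = A·v_2 = (-128, -176).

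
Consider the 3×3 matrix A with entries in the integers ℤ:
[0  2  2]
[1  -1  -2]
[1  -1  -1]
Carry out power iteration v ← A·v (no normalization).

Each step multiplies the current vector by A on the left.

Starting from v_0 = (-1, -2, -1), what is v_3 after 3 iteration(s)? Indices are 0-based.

v_3 = (-48, 45, 34)

v_0 = (-1, -2, -1).
v_1 = A·v_0 = (-6, 3, 2).
v_2 = A·v_1 = (10, -13, -11).
v_3 = A·v_2 = (-48, 45, 34).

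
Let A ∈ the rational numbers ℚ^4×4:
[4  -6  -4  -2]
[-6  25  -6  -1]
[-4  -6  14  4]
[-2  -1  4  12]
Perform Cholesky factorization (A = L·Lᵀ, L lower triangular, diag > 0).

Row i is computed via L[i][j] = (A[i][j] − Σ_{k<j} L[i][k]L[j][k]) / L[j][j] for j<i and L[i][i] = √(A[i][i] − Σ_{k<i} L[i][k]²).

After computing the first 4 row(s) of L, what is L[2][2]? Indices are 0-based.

Step 1: L[0][0] = √(4) = 2.
  L[1][0] = (-6) / L[0][0] = -3.
Step 2: L[1][1] = √(16) = 4.
  L[2][0] = (-4) / L[0][0] = -2.
  L[2][1] = (-12) / L[1][1] = -3.
Step 3: L[2][2] = √(1) = 1.
  L[3][0] = (-2) / L[0][0] = -1.
  L[3][1] = (-4) / L[1][1] = -1.
  L[3][2] = (-1) / L[2][2] = -1.
Step 4: L[3][3] = √(9) = 3.

L[2][2] = 1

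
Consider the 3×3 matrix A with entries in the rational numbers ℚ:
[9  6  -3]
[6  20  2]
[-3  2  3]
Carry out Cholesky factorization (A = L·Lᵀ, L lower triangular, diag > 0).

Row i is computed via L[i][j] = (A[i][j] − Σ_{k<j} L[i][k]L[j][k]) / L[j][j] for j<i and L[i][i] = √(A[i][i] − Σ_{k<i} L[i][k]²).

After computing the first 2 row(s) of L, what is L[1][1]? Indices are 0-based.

L[1][1] = 4

Step 1: L[0][0] = √(9) = 3.
  L[1][0] = (6) / L[0][0] = 2.
Step 2: L[1][1] = √(16) = 4.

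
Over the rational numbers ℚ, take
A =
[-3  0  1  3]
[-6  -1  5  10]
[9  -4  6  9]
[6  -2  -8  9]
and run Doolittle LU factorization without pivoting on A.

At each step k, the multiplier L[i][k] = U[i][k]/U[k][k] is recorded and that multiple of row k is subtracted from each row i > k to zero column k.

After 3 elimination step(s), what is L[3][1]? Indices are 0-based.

L[3][1] = 2

Step 1: pivot at (0,0) is -3.
  row1 ← row1 − (2)·row0  ⇒  L[1][0]=2, U row1=(0, -1, 3, 4)
  row2 ← row2 − (-3)·row0  ⇒  L[2][0]=-3, U row2=(0, -4, 9, 18)
  row3 ← row3 − (-2)·row0  ⇒  L[3][0]=-2, U row3=(0, -2, -6, 15)
Step 2: pivot at (1,1) is -1.
  row2 ← row2 − (4)·row1  ⇒  L[2][1]=4, U row2=(0, 0, -3, 2)
  row3 ← row3 − (2)·row1  ⇒  L[3][1]=2, U row3=(0, 0, -12, 7)
Step 3: pivot at (2,2) is -3.
  row3 ← row3 − (4)·row2  ⇒  L[3][2]=4, U row3=(0, 0, 0, -1)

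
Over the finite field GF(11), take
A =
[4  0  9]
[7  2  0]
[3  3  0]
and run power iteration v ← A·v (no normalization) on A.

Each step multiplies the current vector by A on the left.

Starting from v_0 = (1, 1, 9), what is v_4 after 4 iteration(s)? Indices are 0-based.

v_0 = (1, 1, 9).
v_1 = A·v_0 = (8, 9, 6).
v_2 = A·v_1 = (9, 8, 7).
v_3 = A·v_2 = (0, 2, 7).
v_4 = A·v_3 = (8, 4, 6).

v_4 = (8, 4, 6)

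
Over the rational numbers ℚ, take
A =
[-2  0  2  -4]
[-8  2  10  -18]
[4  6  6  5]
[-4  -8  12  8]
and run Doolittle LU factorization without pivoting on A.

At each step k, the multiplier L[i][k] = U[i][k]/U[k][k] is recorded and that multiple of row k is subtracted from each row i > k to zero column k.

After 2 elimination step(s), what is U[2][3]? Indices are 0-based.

U[2][3] = 3

Step 1: pivot at (0,0) is -2.
  row1 ← row1 − (4)·row0  ⇒  L[1][0]=4, U row1=(0, 2, 2, -2)
  row2 ← row2 − (-2)·row0  ⇒  L[2][0]=-2, U row2=(0, 6, 10, -3)
  row3 ← row3 − (2)·row0  ⇒  L[3][0]=2, U row3=(0, -8, 8, 16)
Step 2: pivot at (1,1) is 2.
  row2 ← row2 − (3)·row1  ⇒  L[2][1]=3, U row2=(0, 0, 4, 3)
  row3 ← row3 − (-4)·row1  ⇒  L[3][1]=-4, U row3=(0, 0, 16, 8)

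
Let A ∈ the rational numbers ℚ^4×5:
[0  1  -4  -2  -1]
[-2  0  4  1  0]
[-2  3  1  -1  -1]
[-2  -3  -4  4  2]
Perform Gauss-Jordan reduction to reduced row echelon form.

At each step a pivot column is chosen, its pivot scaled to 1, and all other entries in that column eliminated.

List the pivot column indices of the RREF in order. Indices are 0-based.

step 1: exchange rows 0,1
step 1: normalize row 0 (÷-2) = (1, 0, -2, -1/2, 0)
  row 2: subtract -2×row0 = (0, 3, -3, -2, -1)
  row 3: subtract -2×row0 = (0, -3, -8, 3, 2)
step 2: normalize row 1 (÷1) = (0, 1, -4, -2, -1)
  row 2: subtract 3×row1 = (0, 0, 9, 4, 2)
  row 3: subtract -3×row1 = (0, 0, -20, -3, -1)
step 3: normalize row 2 (÷9) = (0, 0, 1, 4/9, 2/9)
  row 0: subtract -2×row2 = (1, 0, 0, 7/18, 4/9)
  row 1: subtract -4×row2 = (0, 1, 0, -2/9, -1/9)
  row 3: subtract -20×row2 = (0, 0, 0, 53/9, 31/9)
step 4: normalize row 3 (÷53/9) = (0, 0, 0, 1, 31/53)
  row 0: subtract 7/18×row3 = (1, 0, 0, 0, 23/106)
  row 1: subtract -2/9×row3 = (0, 1, 0, 0, 1/53)
  row 2: subtract 4/9×row3 = (0, 0, 1, 0, -2/53)

pivot columns: 0, 1, 2, 3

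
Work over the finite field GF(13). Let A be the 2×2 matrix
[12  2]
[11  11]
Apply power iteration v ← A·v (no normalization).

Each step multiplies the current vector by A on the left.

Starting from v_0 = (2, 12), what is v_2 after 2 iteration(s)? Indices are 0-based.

v_2 = (0, 12)

v_0 = (2, 12).
v_1 = A·v_0 = (9, 11).
v_2 = A·v_1 = (0, 12).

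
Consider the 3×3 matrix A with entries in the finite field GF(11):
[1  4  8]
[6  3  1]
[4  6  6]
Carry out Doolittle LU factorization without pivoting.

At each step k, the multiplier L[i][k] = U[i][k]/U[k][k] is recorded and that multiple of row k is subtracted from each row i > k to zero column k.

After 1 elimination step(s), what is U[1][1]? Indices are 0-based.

U[1][1] = 1

[col 0] pivot 1
  R1 -= 6*R0 → (0, 1, 8)  (L[1][0] := 6)
  R2 -= 4*R0 → (0, 1, 7)  (L[2][0] := 4)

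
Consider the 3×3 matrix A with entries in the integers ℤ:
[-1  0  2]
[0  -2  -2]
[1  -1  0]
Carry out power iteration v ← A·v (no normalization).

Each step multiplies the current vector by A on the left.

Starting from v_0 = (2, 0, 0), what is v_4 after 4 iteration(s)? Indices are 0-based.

v_4 = (30, -44, -22)

v_0 = (2, 0, 0).
v_1 = A·v_0 = (-2, 0, 2).
v_2 = A·v_1 = (6, -4, -2).
v_3 = A·v_2 = (-10, 12, 10).
v_4 = A·v_3 = (30, -44, -22).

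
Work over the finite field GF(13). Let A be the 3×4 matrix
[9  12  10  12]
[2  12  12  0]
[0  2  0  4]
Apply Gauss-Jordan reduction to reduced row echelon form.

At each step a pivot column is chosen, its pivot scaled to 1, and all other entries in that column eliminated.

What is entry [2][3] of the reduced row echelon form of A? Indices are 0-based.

[1] R0 /= 9  ⇒  (1, 10, 4, 10)
     R1 -= 2·R0  ⇒  (0, 5, 4, 6)
[2] R1 /= 5  ⇒  (0, 1, 6, 9)
     R0 -= 10·R1  ⇒  (1, 0, 9, 11)
     R2 -= 2·R1  ⇒  (0, 0, 1, 12)
[3] R2 /= 1  ⇒  (0, 0, 1, 12)
     R0 -= 9·R2  ⇒  (1, 0, 0, 7)
     R1 -= 6·R2  ⇒  (0, 1, 0, 2)

M[2][3] = 12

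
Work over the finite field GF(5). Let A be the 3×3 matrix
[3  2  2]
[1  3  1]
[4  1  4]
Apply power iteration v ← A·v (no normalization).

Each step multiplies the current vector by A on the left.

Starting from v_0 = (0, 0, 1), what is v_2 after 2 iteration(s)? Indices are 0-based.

v_2 = (1, 4, 0)

v_0 = (0, 0, 1).
v_1 = A·v_0 = (2, 1, 4).
v_2 = A·v_1 = (1, 4, 0).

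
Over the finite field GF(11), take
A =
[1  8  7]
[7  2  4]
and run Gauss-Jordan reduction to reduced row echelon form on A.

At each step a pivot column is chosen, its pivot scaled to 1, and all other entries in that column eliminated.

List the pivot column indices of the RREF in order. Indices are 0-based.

pivot columns: 0, 1

pivot(0,0)=1: scale R0 → (1, 8, 7)
  clear (1,0): R1 −= (7)R0 → (0, 1, 10)
pivot(1,1)=1: scale R1 → (0, 1, 10)
  clear (0,1): R0 −= (8)R1 → (1, 0, 4)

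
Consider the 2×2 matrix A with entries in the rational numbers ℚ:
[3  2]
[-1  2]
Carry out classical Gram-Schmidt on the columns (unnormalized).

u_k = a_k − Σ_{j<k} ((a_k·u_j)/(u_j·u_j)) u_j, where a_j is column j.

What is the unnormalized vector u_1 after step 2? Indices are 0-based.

u_1 = (4/5, 12/5)

Step 1: u_0 = a_0 = (3, -1).
Step 2: u_1 = a_1 − (2/5)·u_0 = (4/5, 12/5).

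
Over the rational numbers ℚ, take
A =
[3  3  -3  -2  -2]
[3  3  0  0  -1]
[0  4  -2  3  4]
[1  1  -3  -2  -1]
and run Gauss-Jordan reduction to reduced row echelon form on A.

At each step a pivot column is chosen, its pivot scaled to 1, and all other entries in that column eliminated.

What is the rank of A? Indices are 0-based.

rank = 4

pivot(0,0)=3: scale R0 → (1, 1, -1, -2/3, -2/3)
  clear (1,0): R1 −= (3)R0 → (0, 0, 3, 2, 1)
  clear (3,0): R3 −= (1)R0 → (0, 0, -2, -4/3, -1/3)
pivot(1,1): swap R1↔R2
pivot(1,1)=4: scale R1 → (0, 1, -1/2, 3/4, 1)
  clear (0,1): R0 −= (1)R1 → (1, 0, -1/2, -17/12, -5/3)
pivot(2,2)=3: scale R2 → (0, 0, 1, 2/3, 1/3)
  clear (0,2): R0 −= (-1/2)R2 → (1, 0, 0, -13/12, -3/2)
  clear (1,2): R1 −= (-1/2)R2 → (0, 1, 0, 13/12, 7/6)
  clear (3,2): R3 −= (-2)R2 → (0, 0, 0, 0, 1/3)
col 3: no nonzero at/below row 3; advance.
pivot(3,4)=1/3: scale R3 → (0, 0, 0, 0, 1)
  clear (0,4): R0 −= (-3/2)R3 → (1, 0, 0, -13/12, 0)
  clear (1,4): R1 −= (7/6)R3 → (0, 1, 0, 13/12, 0)
  clear (2,4): R2 −= (1/3)R3 → (0, 0, 1, 2/3, 0)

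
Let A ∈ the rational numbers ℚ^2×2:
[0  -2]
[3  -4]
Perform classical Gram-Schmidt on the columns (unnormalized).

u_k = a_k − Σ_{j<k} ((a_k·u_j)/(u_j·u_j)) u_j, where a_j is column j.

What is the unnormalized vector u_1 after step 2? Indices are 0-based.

Step 1: u_0 = a_0 = (0, 3).
Step 2: u_1 = a_1 − (-4/3)·u_0 = (-2, 0).

u_1 = (-2, 0)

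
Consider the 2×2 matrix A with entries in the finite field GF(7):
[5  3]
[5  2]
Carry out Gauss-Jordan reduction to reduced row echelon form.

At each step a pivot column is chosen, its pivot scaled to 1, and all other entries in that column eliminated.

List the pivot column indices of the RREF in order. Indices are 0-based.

[1] R0 /= 5  ⇒  (1, 2)
     R1 -= 5·R0  ⇒  (0, 6)
[2] R1 /= 6  ⇒  (0, 1)
     R0 -= 2·R1  ⇒  (1, 0)

pivot columns: 0, 1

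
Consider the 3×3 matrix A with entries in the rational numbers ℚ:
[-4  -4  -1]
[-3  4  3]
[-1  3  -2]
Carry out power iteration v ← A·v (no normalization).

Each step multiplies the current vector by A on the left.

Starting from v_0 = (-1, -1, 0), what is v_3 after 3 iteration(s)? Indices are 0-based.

v_3 = (247, -79, -62)

v_0 = (-1, -1, 0).
v_1 = A·v_0 = (8, -1, -2).
v_2 = A·v_1 = (-26, -34, -7).
v_3 = A·v_2 = (247, -79, -62).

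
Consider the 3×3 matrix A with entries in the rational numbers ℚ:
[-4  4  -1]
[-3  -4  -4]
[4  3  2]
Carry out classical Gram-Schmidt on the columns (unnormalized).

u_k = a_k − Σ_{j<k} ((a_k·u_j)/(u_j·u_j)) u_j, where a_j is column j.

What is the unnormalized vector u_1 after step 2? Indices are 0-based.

u_1 = (196/41, -140/41, 91/41)

Step 1: u_0 = a_0 = (-4, -3, 4).
Step 2: u_1 = a_1 − (8/41)·u_0 = (196/41, -140/41, 91/41).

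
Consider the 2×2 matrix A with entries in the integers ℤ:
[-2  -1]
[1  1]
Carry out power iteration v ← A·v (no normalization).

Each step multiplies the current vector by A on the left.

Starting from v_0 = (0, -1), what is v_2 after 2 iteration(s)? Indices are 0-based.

v_2 = (-1, 0)

v_0 = (0, -1).
v_1 = A·v_0 = (1, -1).
v_2 = A·v_1 = (-1, 0).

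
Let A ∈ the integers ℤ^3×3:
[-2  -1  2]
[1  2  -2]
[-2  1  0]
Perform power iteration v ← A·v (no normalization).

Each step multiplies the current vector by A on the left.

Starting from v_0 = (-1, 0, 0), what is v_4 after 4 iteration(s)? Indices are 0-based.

v_4 = (1, 10, 19)

v_0 = (-1, 0, 0).
v_1 = A·v_0 = (2, -1, 2).
v_2 = A·v_1 = (1, -4, -5).
v_3 = A·v_2 = (-8, 3, -6).
v_4 = A·v_3 = (1, 10, 19).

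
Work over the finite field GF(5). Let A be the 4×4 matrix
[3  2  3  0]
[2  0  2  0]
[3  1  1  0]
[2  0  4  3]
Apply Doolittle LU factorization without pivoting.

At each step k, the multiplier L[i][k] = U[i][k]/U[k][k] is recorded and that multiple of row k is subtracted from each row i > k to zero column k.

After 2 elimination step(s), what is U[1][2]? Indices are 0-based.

U[1][2] = 0

k=0: U[0][0]=3
  eliminate (1,0): mult=4, new row 1: (0, 2, 0, 0); set L[1][0]=4
  eliminate (2,0): mult=1, new row 2: (0, 4, 3, 0); set L[2][0]=1
  eliminate (3,0): mult=4, new row 3: (0, 2, 2, 3); set L[3][0]=4
k=1: U[1][1]=2
  eliminate (2,1): mult=2, new row 2: (0, 0, 3, 0); set L[2][1]=2
  eliminate (3,1): mult=1, new row 3: (0, 0, 2, 3); set L[3][1]=1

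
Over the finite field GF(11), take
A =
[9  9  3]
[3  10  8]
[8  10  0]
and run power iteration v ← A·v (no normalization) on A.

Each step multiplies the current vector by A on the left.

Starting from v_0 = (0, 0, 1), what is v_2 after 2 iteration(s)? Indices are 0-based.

v_2 = (0, 1, 5)

v_0 = (0, 0, 1).
v_1 = A·v_0 = (3, 8, 0).
v_2 = A·v_1 = (0, 1, 5).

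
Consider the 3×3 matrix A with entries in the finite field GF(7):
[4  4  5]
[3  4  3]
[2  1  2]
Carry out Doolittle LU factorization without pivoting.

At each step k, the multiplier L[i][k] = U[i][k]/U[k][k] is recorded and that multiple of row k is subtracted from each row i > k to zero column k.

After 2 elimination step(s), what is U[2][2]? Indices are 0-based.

U[2][2] = 4

k=0: U[0][0]=4
  eliminate (1,0): mult=6, new row 1: (0, 1, 1); set L[1][0]=6
  eliminate (2,0): mult=4, new row 2: (0, 6, 3); set L[2][0]=4
k=1: U[1][1]=1
  eliminate (2,1): mult=6, new row 2: (0, 0, 4); set L[2][1]=6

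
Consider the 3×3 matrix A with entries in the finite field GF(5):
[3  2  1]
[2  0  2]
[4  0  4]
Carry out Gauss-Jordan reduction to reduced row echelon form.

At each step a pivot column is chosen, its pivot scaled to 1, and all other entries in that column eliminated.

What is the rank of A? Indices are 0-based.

rank = 2

pivot(0,0)=3: scale R0 → (1, 4, 2)
  clear (1,0): R1 −= (2)R0 → (0, 2, 3)
  clear (2,0): R2 −= (4)R0 → (0, 4, 1)
pivot(1,1)=2: scale R1 → (0, 1, 4)
  clear (0,1): R0 −= (4)R1 → (1, 0, 1)
  clear (2,1): R2 −= (4)R1 → (0, 0, 0)
col 2: no nonzero at/below row 2; advance.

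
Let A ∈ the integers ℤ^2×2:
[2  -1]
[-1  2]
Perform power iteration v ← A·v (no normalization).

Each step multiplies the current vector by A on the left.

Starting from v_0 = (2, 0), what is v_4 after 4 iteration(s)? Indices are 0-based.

v_0 = (2, 0).
v_1 = A·v_0 = (4, -2).
v_2 = A·v_1 = (10, -8).
v_3 = A·v_2 = (28, -26).
v_4 = A·v_3 = (82, -80).

v_4 = (82, -80)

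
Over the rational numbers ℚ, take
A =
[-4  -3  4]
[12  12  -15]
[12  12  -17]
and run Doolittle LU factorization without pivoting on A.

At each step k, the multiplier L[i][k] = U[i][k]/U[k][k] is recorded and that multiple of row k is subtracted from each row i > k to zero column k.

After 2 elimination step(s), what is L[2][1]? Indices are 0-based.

[col 0] pivot -4
  R1 -= -3*R0 → (0, 3, -3)  (L[1][0] := -3)
  R2 -= -3*R0 → (0, 3, -5)  (L[2][0] := -3)
[col 1] pivot 3
  R2 -= 1*R1 → (0, 0, -2)  (L[2][1] := 1)

L[2][1] = 1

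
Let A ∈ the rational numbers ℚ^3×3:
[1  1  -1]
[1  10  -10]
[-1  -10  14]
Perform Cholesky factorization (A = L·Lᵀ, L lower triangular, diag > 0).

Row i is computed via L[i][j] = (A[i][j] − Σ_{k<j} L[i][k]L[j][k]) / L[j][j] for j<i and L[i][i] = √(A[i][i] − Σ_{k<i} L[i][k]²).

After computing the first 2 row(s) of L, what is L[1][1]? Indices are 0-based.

Step 1: L[0][0] = √(1) = 1.
  L[1][0] = (1) / L[0][0] = 1.
Step 2: L[1][1] = √(9) = 3.

L[1][1] = 3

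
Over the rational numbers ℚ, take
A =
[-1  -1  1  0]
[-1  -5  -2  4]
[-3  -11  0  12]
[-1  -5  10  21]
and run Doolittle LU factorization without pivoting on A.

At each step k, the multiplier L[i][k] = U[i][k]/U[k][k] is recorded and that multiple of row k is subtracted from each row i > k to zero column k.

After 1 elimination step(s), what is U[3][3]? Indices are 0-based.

U[3][3] = 21

Step 1: pivot at (0,0) is -1.
  row1 ← row1 − (1)·row0  ⇒  L[1][0]=1, U row1=(0, -4, -3, 4)
  row2 ← row2 − (3)·row0  ⇒  L[2][0]=3, U row2=(0, -8, -3, 12)
  row3 ← row3 − (1)·row0  ⇒  L[3][0]=1, U row3=(0, -4, 9, 21)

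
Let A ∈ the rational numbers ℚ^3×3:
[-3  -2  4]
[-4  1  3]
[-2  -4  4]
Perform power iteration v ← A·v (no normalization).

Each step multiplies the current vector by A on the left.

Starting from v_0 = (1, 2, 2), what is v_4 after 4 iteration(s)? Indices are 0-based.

v_0 = (1, 2, 2).
v_1 = A·v_0 = (1, 4, -2).
v_2 = A·v_1 = (-19, -6, -26).
v_3 = A·v_2 = (-35, -8, -42).
v_4 = A·v_3 = (-47, 6, -66).

v_4 = (-47, 6, -66)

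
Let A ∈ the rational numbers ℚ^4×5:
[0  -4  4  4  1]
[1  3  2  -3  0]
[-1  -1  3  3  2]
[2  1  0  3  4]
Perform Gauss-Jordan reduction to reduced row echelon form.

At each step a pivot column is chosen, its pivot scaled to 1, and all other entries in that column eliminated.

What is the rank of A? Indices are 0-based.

rank = 4

step 1: exchange rows 0,1
step 1: normalize row 0 (÷1) = (1, 3, 2, -3, 0)
  row 2: subtract -1×row0 = (0, 2, 5, 0, 2)
  row 3: subtract 2×row0 = (0, -5, -4, 9, 4)
step 2: normalize row 1 (÷-4) = (0, 1, -1, -1, -1/4)
  row 0: subtract 3×row1 = (1, 0, 5, 0, 3/4)
  row 2: subtract 2×row1 = (0, 0, 7, 2, 5/2)
  row 3: subtract -5×row1 = (0, 0, -9, 4, 11/4)
step 3: normalize row 2 (÷7) = (0, 0, 1, 2/7, 5/14)
  row 0: subtract 5×row2 = (1, 0, 0, -10/7, -29/28)
  row 1: subtract -1×row2 = (0, 1, 0, -5/7, 3/28)
  row 3: subtract -9×row2 = (0, 0, 0, 46/7, 167/28)
step 4: normalize row 3 (÷46/7) = (0, 0, 0, 1, 167/184)
  row 0: subtract -10/7×row3 = (1, 0, 0, 0, 6/23)
  row 1: subtract -5/7×row3 = (0, 1, 0, 0, 139/184)
  row 2: subtract 2/7×row3 = (0, 0, 1, 0, 9/92)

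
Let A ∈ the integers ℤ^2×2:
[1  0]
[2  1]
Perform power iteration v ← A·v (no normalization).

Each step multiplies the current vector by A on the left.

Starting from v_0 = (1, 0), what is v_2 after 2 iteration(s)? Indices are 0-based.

v_2 = (1, 4)

v_0 = (1, 0).
v_1 = A·v_0 = (1, 2).
v_2 = A·v_1 = (1, 4).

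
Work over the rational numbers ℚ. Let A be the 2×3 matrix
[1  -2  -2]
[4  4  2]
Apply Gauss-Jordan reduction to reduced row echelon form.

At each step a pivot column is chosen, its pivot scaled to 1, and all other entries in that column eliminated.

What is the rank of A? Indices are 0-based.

pivot(0,0)=1: scale R0 → (1, -2, -2)
  clear (1,0): R1 −= (4)R0 → (0, 12, 10)
pivot(1,1)=12: scale R1 → (0, 1, 5/6)
  clear (0,1): R0 −= (-2)R1 → (1, 0, -1/3)

rank = 2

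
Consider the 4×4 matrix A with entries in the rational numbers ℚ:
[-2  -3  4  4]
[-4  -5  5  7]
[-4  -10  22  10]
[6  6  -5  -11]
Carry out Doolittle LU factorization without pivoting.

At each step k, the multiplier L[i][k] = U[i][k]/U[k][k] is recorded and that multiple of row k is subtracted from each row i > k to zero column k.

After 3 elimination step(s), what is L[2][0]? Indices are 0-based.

L[2][0] = 2

Step 1: pivot at (0,0) is -2.
  row1 ← row1 − (2)·row0  ⇒  L[1][0]=2, U row1=(0, 1, -3, -1)
  row2 ← row2 − (2)·row0  ⇒  L[2][0]=2, U row2=(0, -4, 14, 2)
  row3 ← row3 − (-3)·row0  ⇒  L[3][0]=-3, U row3=(0, -3, 7, 1)
Step 2: pivot at (1,1) is 1.
  row2 ← row2 − (-4)·row1  ⇒  L[2][1]=-4, U row2=(0, 0, 2, -2)
  row3 ← row3 − (-3)·row1  ⇒  L[3][1]=-3, U row3=(0, 0, -2, -2)
Step 3: pivot at (2,2) is 2.
  row3 ← row3 − (-1)·row2  ⇒  L[3][2]=-1, U row3=(0, 0, 0, -4)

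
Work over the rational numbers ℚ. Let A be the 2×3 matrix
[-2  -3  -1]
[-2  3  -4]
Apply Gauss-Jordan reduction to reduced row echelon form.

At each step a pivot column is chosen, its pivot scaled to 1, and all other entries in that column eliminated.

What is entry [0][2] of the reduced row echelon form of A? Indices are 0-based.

M[0][2] = 5/4

step 1: normalize row 0 (÷-2) = (1, 3/2, 1/2)
  row 1: subtract -2×row0 = (0, 6, -3)
step 2: normalize row 1 (÷6) = (0, 1, -1/2)
  row 0: subtract 3/2×row1 = (1, 0, 5/4)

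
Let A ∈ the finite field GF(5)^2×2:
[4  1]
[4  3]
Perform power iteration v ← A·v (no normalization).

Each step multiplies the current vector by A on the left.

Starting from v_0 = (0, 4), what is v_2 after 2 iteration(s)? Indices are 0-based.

v_0 = (0, 4).
v_1 = A·v_0 = (4, 2).
v_2 = A·v_1 = (3, 2).

v_2 = (3, 2)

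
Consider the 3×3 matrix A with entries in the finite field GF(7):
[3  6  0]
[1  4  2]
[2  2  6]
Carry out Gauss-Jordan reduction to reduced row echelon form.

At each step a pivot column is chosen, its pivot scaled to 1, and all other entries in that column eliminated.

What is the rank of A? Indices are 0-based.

pivot(0,0)=3: scale R0 → (1, 2, 0)
  clear (1,0): R1 −= (1)R0 → (0, 2, 2)
  clear (2,0): R2 −= (2)R0 → (0, 5, 6)
pivot(1,1)=2: scale R1 → (0, 1, 1)
  clear (0,1): R0 −= (2)R1 → (1, 0, 5)
  clear (2,1): R2 −= (5)R1 → (0, 0, 1)
pivot(2,2)=1: scale R2 → (0, 0, 1)
  clear (0,2): R0 −= (5)R2 → (1, 0, 0)
  clear (1,2): R1 −= (1)R2 → (0, 1, 0)

rank = 3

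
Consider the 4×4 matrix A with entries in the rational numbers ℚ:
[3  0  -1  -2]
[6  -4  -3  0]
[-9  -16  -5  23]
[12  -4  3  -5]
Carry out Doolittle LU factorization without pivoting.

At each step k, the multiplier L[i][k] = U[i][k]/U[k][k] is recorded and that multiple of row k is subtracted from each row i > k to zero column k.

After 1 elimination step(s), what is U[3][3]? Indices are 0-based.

Step 1: pivot at (0,0) is 3.
  row1 ← row1 − (2)·row0  ⇒  L[1][0]=2, U row1=(0, -4, -1, 4)
  row2 ← row2 − (-3)·row0  ⇒  L[2][0]=-3, U row2=(0, -16, -8, 17)
  row3 ← row3 − (4)·row0  ⇒  L[3][0]=4, U row3=(0, -4, 7, 3)

U[3][3] = 3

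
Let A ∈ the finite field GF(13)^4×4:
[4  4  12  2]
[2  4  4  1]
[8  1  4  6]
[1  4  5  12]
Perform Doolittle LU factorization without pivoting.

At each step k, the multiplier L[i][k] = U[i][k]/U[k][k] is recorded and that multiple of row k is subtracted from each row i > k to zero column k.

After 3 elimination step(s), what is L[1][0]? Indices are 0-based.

L[1][0] = 7

k=0: U[0][0]=4
  eliminate (1,0): mult=7, new row 1: (0, 2, 11, 0); set L[1][0]=7
  eliminate (2,0): mult=2, new row 2: (0, 6, 6, 2); set L[2][0]=2
  eliminate (3,0): mult=10, new row 3: (0, 3, 2, 5); set L[3][0]=10
k=1: U[1][1]=2
  eliminate (2,1): mult=3, new row 2: (0, 0, 12, 2); set L[2][1]=3
  eliminate (3,1): mult=8, new row 3: (0, 0, 5, 5); set L[3][1]=8
k=2: U[2][2]=12
  eliminate (3,2): mult=8, new row 3: (0, 0, 0, 2); set L[3][2]=8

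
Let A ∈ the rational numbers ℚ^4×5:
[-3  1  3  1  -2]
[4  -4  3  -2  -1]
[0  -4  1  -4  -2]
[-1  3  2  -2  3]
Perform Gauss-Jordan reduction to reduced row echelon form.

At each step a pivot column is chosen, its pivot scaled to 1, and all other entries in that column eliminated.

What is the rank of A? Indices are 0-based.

rank = 4

[1] R0 /= -3  ⇒  (1, -1/3, -1, -1/3, 2/3)
     R1 -= 4·R0  ⇒  (0, -8/3, 7, -2/3, -11/3)
     R3 -= -1·R0  ⇒  (0, 8/3, 1, -7/3, 11/3)
[2] R1 /= -8/3  ⇒  (0, 1, -21/8, 1/4, 11/8)
     R0 -= -1/3·R1  ⇒  (1, 0, -15/8, -1/4, 9/8)
     R2 -= -4·R1  ⇒  (0, 0, -19/2, -3, 7/2)
     R3 -= 8/3·R1  ⇒  (0, 0, 8, -3, 0)
[3] R2 /= -19/2  ⇒  (0, 0, 1, 6/19, -7/19)
     R0 -= -15/8·R2  ⇒  (1, 0, 0, 13/38, 33/76)
     R1 -= -21/8·R2  ⇒  (0, 1, 0, 41/38, 31/76)
     R3 -= 8·R2  ⇒  (0, 0, 0, -105/19, 56/19)
[4] R3 /= -105/19  ⇒  (0, 0, 0, 1, -8/15)
     R0 -= 13/38·R3  ⇒  (1, 0, 0, 0, 37/60)
     R1 -= 41/38·R3  ⇒  (0, 1, 0, 0, 59/60)
     R2 -= 6/19·R3  ⇒  (0, 0, 1, 0, -1/5)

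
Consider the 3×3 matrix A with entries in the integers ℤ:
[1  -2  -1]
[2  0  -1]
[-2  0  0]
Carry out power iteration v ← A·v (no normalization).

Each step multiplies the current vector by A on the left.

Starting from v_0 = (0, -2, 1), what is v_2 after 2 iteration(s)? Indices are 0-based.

v_0 = (0, -2, 1).
v_1 = A·v_0 = (3, -1, 0).
v_2 = A·v_1 = (5, 6, -6).

v_2 = (5, 6, -6)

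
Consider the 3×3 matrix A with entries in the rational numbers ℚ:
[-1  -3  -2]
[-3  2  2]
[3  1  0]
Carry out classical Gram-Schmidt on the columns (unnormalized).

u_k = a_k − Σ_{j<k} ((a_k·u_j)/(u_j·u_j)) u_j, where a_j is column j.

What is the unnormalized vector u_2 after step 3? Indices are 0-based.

u_2 = (-9/133, -8/133, -11/133)

Step 1: u_0 = a_0 = (-1, -3, 3).
Step 2: u_1 = a_1 − (0)·u_0 = (-3, 2, 1).
Step 3: u_2 = a_2 − (-4/19)·u_0 − (5/7)·u_1 = (-9/133, -8/133, -11/133).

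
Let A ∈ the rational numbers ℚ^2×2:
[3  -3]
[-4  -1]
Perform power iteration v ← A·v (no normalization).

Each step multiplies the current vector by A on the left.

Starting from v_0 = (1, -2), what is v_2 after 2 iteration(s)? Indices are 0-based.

v_2 = (33, -34)

v_0 = (1, -2).
v_1 = A·v_0 = (9, -2).
v_2 = A·v_1 = (33, -34).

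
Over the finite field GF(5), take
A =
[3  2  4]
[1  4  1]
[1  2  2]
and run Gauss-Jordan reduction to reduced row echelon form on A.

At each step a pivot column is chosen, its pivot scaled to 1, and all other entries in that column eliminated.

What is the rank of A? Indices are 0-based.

rank = 3

pivot(0,0)=3: scale R0 → (1, 4, 3)
  clear (1,0): R1 −= (1)R0 → (0, 0, 3)
  clear (2,0): R2 −= (1)R0 → (0, 3, 4)
pivot(1,1): swap R1↔R2
pivot(1,1)=3: scale R1 → (0, 1, 3)
  clear (0,1): R0 −= (4)R1 → (1, 0, 1)
pivot(2,2)=3: scale R2 → (0, 0, 1)
  clear (0,2): R0 −= (1)R2 → (1, 0, 0)
  clear (1,2): R1 −= (3)R2 → (0, 1, 0)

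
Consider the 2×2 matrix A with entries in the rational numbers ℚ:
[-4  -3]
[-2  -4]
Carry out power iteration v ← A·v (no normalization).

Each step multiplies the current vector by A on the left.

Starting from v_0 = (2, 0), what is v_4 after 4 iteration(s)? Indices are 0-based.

v_4 = (1736, 1408)

v_0 = (2, 0).
v_1 = A·v_0 = (-8, -4).
v_2 = A·v_1 = (44, 32).
v_3 = A·v_2 = (-272, -216).
v_4 = A·v_3 = (1736, 1408).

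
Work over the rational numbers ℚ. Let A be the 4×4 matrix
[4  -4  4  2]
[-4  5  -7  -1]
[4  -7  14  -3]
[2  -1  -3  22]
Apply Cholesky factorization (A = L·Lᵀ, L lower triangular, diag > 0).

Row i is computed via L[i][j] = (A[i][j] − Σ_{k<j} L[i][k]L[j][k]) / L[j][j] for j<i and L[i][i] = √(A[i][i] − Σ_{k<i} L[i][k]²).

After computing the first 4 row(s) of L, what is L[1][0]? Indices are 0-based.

L[1][0] = -2

Step 1: L[0][0] = √(4) = 2.
  L[1][0] = (-4) / L[0][0] = -2.
Step 2: L[1][1] = √(1) = 1.
  L[2][0] = (4) / L[0][0] = 2.
  L[2][1] = (-3) / L[1][1] = -3.
Step 3: L[2][2] = √(1) = 1.
  L[3][0] = (2) / L[0][0] = 1.
  L[3][1] = (1) / L[1][1] = 1.
  L[3][2] = (-2) / L[2][2] = -2.
Step 4: L[3][3] = √(16) = 4.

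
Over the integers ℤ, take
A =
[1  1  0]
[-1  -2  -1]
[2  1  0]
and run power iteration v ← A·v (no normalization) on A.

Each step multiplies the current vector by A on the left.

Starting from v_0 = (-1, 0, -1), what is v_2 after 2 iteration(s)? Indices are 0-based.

v_0 = (-1, 0, -1).
v_1 = A·v_0 = (-1, 2, -2).
v_2 = A·v_1 = (1, -1, 0).

v_2 = (1, -1, 0)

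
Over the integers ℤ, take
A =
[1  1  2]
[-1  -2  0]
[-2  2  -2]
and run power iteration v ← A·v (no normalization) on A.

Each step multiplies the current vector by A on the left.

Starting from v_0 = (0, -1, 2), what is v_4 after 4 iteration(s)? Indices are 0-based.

v_4 = (-13, -48, 70)

v_0 = (0, -1, 2).
v_1 = A·v_0 = (3, 2, -6).
v_2 = A·v_1 = (-7, -7, 10).
v_3 = A·v_2 = (6, 21, -20).
v_4 = A·v_3 = (-13, -48, 70).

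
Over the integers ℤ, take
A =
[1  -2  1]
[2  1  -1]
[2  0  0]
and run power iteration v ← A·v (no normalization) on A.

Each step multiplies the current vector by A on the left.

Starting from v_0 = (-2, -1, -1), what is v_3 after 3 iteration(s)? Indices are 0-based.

v_0 = (-2, -1, -1).
v_1 = A·v_0 = (-1, -4, -4).
v_2 = A·v_1 = (3, -2, -2).
v_3 = A·v_2 = (5, 6, 6).

v_3 = (5, 6, 6)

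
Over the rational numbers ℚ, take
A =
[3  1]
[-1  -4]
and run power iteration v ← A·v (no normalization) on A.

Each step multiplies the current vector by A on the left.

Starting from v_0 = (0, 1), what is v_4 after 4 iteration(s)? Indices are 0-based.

v_0 = (0, 1).
v_1 = A·v_0 = (1, -4).
v_2 = A·v_1 = (-1, 15).
v_3 = A·v_2 = (12, -59).
v_4 = A·v_3 = (-23, 224).

v_4 = (-23, 224)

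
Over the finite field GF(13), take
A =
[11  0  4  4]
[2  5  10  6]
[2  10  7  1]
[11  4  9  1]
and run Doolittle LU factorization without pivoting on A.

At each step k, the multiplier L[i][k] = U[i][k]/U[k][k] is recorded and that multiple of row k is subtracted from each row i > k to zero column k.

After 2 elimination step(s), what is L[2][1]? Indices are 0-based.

[col 0] pivot 11
  R1 -= 12*R0 → (0, 5, 1, 10)  (L[1][0] := 12)
  R2 -= 12*R0 → (0, 10, 11, 5)  (L[2][0] := 12)
  R3 -= 1*R0 → (0, 4, 5, 10)  (L[3][0] := 1)
[col 1] pivot 5
  R2 -= 2*R1 → (0, 0, 9, 11)  (L[2][1] := 2)
  R3 -= 6*R1 → (0, 0, 12, 2)  (L[3][1] := 6)

L[2][1] = 2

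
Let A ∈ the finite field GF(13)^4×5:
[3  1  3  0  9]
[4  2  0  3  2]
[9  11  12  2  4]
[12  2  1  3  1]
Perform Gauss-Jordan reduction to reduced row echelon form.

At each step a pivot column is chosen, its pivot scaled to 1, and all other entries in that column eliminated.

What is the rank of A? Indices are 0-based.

rank = 4

step 1: normalize row 0 (÷3) = (1, 9, 1, 0, 3)
  row 1: subtract 4×row0 = (0, 5, 9, 3, 3)
  row 2: subtract 9×row0 = (0, 8, 3, 2, 3)
  row 3: subtract 12×row0 = (0, 11, 2, 3, 4)
step 2: normalize row 1 (÷5) = (0, 1, 7, 11, 11)
  row 0: subtract 9×row1 = (1, 0, 3, 5, 8)
  row 2: subtract 8×row1 = (0, 0, 12, 5, 6)
  row 3: subtract 11×row1 = (0, 0, 3, 12, 0)
step 3: normalize row 2 (÷12) = (0, 0, 1, 8, 7)
  row 0: subtract 3×row2 = (1, 0, 0, 7, 0)
  row 1: subtract 7×row2 = (0, 1, 0, 7, 1)
  row 3: subtract 3×row2 = (0, 0, 0, 1, 5)
step 4: normalize row 3 (÷1) = (0, 0, 0, 1, 5)
  row 0: subtract 7×row3 = (1, 0, 0, 0, 4)
  row 1: subtract 7×row3 = (0, 1, 0, 0, 5)
  row 2: subtract 8×row3 = (0, 0, 1, 0, 6)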